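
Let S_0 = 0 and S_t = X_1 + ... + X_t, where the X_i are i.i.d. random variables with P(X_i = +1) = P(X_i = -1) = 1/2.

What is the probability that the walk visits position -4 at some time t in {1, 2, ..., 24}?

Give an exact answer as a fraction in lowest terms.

Answer: 1779879/4194304

Derivation:
Count via complement. Let g(t,s) = #length-t paths at position s with S_1..S_t all ≠ -4.
g(t,s) = g(t-1,s-1) + g(t-1,s+1) for s ≠ -4; g(t,-4) = 0.
t=0: g(0,0)=1
t=1: g(1,-1)=1 g(1,1)=1
t=2: g(2,-2)=1 g(2,0)=2 g(2,2)=1
t=3: g(3,-3)=1 g(3,-1)=3 g(3,1)=3 g(3,3)=1
t=4: g(4,-2)=4 g(4,0)=6 g(4,2)=4 g(4,4)=1
t=5: g(5,-3)=4 g(5,-1)=10 g(5,1)=10 g(5,3)=5 g(5,5)=1
t=6: g(6,-2)=14 g(6,0)=20 g(6,2)=15 g(6,4)=6 g(6,6)=1
t=7: g(7,-3)=14 g(7,-1)=34 g(7,1)=35 g(7,3)=21 g(7,5)=7 g(7,7)=1
t=8: g(8,-2)=48 g(8,0)=69 g(8,2)=56 g(8,4)=28 g(8,6)=8 g(8,8)=1
t=9: g(9,-3)=48 g(9,-1)=117 g(9,1)=125 g(9,3)=84 g(9,5)=36 g(9,7)=9 g(9,9)=1
t=10: g(10,-2)=165 g(10,0)=242 g(10,2)=209 g(10,4)=120 g(10,6)=45 g(10,8)=10 g(10,10)=1
t=11: g(11,-3)=165 g(11,-1)=407 g(11,1)=451 g(11,3)=329 g(11,5)=165 g(11,7)=55 g(11,9)=11 g(11,11)=1
t=12: g(12,-2)=572 g(12,0)=858 g(12,2)=780 g(12,4)=494 g(12,6)=220 g(12,8)=66 g(12,10)=12 g(12,12)=1
t=13: g(13,-3)=572 g(13,-1)=1430 g(13,1)=1638 g(13,3)=1274 g(13,5)=714 g(13,7)=286 g(13,9)=78 g(13,11)=13 g(13,13)=1
t=14: g(14,-2)=2002 g(14,0)=3068 g(14,2)=2912 g(14,4)=1988 g(14,6)=1000 g(14,8)=364 g(14,10)=91 g(14,12)=14 g(14,14)=1
t=15: g(15,-3)=2002 g(15,-1)=5070 g(15,1)=5980 g(15,3)=4900 g(15,5)=2988 g(15,7)=1364 g(15,9)=455 g(15,11)=105 g(15,13)=15 g(15,15)=1
t=16: g(16,-2)=7072 g(16,0)=11050 g(16,2)=10880 g(16,4)=7888 g(16,6)=4352 g(16,8)=1819 g(16,10)=560 g(16,12)=120 g(16,14)=16 g(16,16)=1
t=17: g(17,-3)=7072 g(17,-1)=18122 g(17,1)=21930 g(17,3)=18768 g(17,5)=12240 g(17,7)=6171 g(17,9)=2379 g(17,11)=680 g(17,13)=136 g(17,15)=17 g(17,17)=1
t=18: g(18,-2)=25194 g(18,0)=40052 g(18,2)=40698 g(18,4)=31008 g(18,6)=18411 g(18,8)=8550 g(18,10)=3059 g(18,12)=816 g(18,14)=153 g(18,16)=18 g(18,18)=1
t=19: g(19,-3)=25194 g(19,-1)=65246 g(19,1)=80750 g(19,3)=71706 g(19,5)=49419 g(19,7)=26961 g(19,9)=11609 g(19,11)=3875 g(19,13)=969 g(19,15)=171 g(19,17)=19 g(19,19)=1
t=20: g(20,-2)=90440 g(20,0)=145996 g(20,2)=152456 g(20,4)=121125 g(20,6)=76380 g(20,8)=38570 g(20,10)=15484 g(20,12)=4844 g(20,14)=1140 g(20,16)=190 g(20,18)=20 g(20,20)=1
t=21: g(21,-3)=90440 g(21,-1)=236436 g(21,1)=298452 g(21,3)=273581 g(21,5)=197505 g(21,7)=114950 g(21,9)=54054 g(21,11)=20328 g(21,13)=5984 g(21,15)=1330 g(21,17)=210 g(21,19)=21 g(21,21)=1
t=22: g(22,-2)=326876 g(22,0)=534888 g(22,2)=572033 g(22,4)=471086 g(22,6)=312455 g(22,8)=169004 g(22,10)=74382 g(22,12)=26312 g(22,14)=7314 g(22,16)=1540 g(22,18)=231 g(22,20)=22 g(22,22)=1
t=23: g(23,-3)=326876 g(23,-1)=861764 g(23,1)=1106921 g(23,3)=1043119 g(23,5)=783541 g(23,7)=481459 g(23,9)=243386 g(23,11)=100694 g(23,13)=33626 g(23,15)=8854 g(23,17)=1771 g(23,19)=253 g(23,21)=23 g(23,23)=1
t=24: g(24,-2)=1188640 g(24,0)=1968685 g(24,2)=2150040 g(24,4)=1826660 g(24,6)=1265000 g(24,8)=724845 g(24,10)=344080 g(24,12)=134320 g(24,14)=42480 g(24,16)=10625 g(24,18)=2024 g(24,20)=276 g(24,22)=24 g(24,24)=1
Paths never hitting -4: Σ_s g(24,s) = 9657700
Paths hitting -4: 2^24 - 9657700 = 7119516
P = 7119516/16777216 = 1779879/4194304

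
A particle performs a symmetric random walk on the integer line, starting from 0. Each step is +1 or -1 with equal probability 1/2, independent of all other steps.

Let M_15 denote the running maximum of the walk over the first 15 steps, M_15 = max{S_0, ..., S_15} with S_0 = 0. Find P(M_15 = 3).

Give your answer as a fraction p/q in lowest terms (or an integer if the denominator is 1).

Answer: 5005/32768

Derivation:
Let M_15 = max(S_0,...,S_15). Use the reflection principle: for j ≥ 1, #{paths with M_15 ≥ j} = #{S_15 ≥ j} + #{S_15 ≥ j+1}.
By reflection, #{M_15 ≥ 3} = #{S_15 ≥ 3} + #{S_15 ≥ 4} = 9949 + 4944 = 14893.
#{M_15 ≥ 4} = #{S_15 ≥ 4} + #{S_15 ≥ 5} = 4944 + 4944 = 9888.
#{M_15 = 3} = 14893 - 9888 = 5005.
P(M_15 = 3) = 5005/32768 = 5005/32768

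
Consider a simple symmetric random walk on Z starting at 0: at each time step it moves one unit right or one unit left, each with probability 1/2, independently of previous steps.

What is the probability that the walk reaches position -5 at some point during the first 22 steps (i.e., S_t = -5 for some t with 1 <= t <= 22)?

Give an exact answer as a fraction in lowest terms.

Count via complement. Let g(t,s) = #length-t paths at position s with S_1..S_t all ≠ -5.
g(t,s) = g(t-1,s-1) + g(t-1,s+1) for s ≠ -5; g(t,-5) = 0.
t=0: g(0,0)=1
t=1: g(1,-1)=1 g(1,1)=1
t=2: g(2,-2)=1 g(2,0)=2 g(2,2)=1
t=3: g(3,-3)=1 g(3,-1)=3 g(3,1)=3 g(3,3)=1
t=4: g(4,-4)=1 g(4,-2)=4 g(4,0)=6 g(4,2)=4 g(4,4)=1
t=5: g(5,-3)=5 g(5,-1)=10 g(5,1)=10 g(5,3)=5 g(5,5)=1
t=6: g(6,-4)=5 g(6,-2)=15 g(6,0)=20 g(6,2)=15 g(6,4)=6 g(6,6)=1
t=7: g(7,-3)=20 g(7,-1)=35 g(7,1)=35 g(7,3)=21 g(7,5)=7 g(7,7)=1
t=8: g(8,-4)=20 g(8,-2)=55 g(8,0)=70 g(8,2)=56 g(8,4)=28 g(8,6)=8 g(8,8)=1
t=9: g(9,-3)=75 g(9,-1)=125 g(9,1)=126 g(9,3)=84 g(9,5)=36 g(9,7)=9 g(9,9)=1
t=10: g(10,-4)=75 g(10,-2)=200 g(10,0)=251 g(10,2)=210 g(10,4)=120 g(10,6)=45 g(10,8)=10 g(10,10)=1
t=11: g(11,-3)=275 g(11,-1)=451 g(11,1)=461 g(11,3)=330 g(11,5)=165 g(11,7)=55 g(11,9)=11 g(11,11)=1
t=12: g(12,-4)=275 g(12,-2)=726 g(12,0)=912 g(12,2)=791 g(12,4)=495 g(12,6)=220 g(12,8)=66 g(12,10)=12 g(12,12)=1
t=13: g(13,-3)=1001 g(13,-1)=1638 g(13,1)=1703 g(13,3)=1286 g(13,5)=715 g(13,7)=286 g(13,9)=78 g(13,11)=13 g(13,13)=1
t=14: g(14,-4)=1001 g(14,-2)=2639 g(14,0)=3341 g(14,2)=2989 g(14,4)=2001 g(14,6)=1001 g(14,8)=364 g(14,10)=91 g(14,12)=14 g(14,14)=1
t=15: g(15,-3)=3640 g(15,-1)=5980 g(15,1)=6330 g(15,3)=4990 g(15,5)=3002 g(15,7)=1365 g(15,9)=455 g(15,11)=105 g(15,13)=15 g(15,15)=1
t=16: g(16,-4)=3640 g(16,-2)=9620 g(16,0)=12310 g(16,2)=11320 g(16,4)=7992 g(16,6)=4367 g(16,8)=1820 g(16,10)=560 g(16,12)=120 g(16,14)=16 g(16,16)=1
t=17: g(17,-3)=13260 g(17,-1)=21930 g(17,1)=23630 g(17,3)=19312 g(17,5)=12359 g(17,7)=6187 g(17,9)=2380 g(17,11)=680 g(17,13)=136 g(17,15)=17 g(17,17)=1
t=18: g(18,-4)=13260 g(18,-2)=35190 g(18,0)=45560 g(18,2)=42942 g(18,4)=31671 g(18,6)=18546 g(18,8)=8567 g(18,10)=3060 g(18,12)=816 g(18,14)=153 g(18,16)=18 g(18,18)=1
t=19: g(19,-3)=48450 g(19,-1)=80750 g(19,1)=88502 g(19,3)=74613 g(19,5)=50217 g(19,7)=27113 g(19,9)=11627 g(19,11)=3876 g(19,13)=969 g(19,15)=171 g(19,17)=19 g(19,19)=1
t=20: g(20,-4)=48450 g(20,-2)=129200 g(20,0)=169252 g(20,2)=163115 g(20,4)=124830 g(20,6)=77330 g(20,8)=38740 g(20,10)=15503 g(20,12)=4845 g(20,14)=1140 g(20,16)=190 g(20,18)=20 g(20,20)=1
t=21: g(21,-3)=177650 g(21,-1)=298452 g(21,1)=332367 g(21,3)=287945 g(21,5)=202160 g(21,7)=116070 g(21,9)=54243 g(21,11)=20348 g(21,13)=5985 g(21,15)=1330 g(21,17)=210 g(21,19)=21 g(21,21)=1
t=22: g(22,-4)=177650 g(22,-2)=476102 g(22,0)=630819 g(22,2)=620312 g(22,4)=490105 g(22,6)=318230 g(22,8)=170313 g(22,10)=74591 g(22,12)=26333 g(22,14)=7315 g(22,16)=1540 g(22,18)=231 g(22,20)=22 g(22,22)=1
Paths never hitting -5: Σ_s g(22,s) = 2993564
Paths hitting -5: 2^22 - 2993564 = 1200740
P = 1200740/4194304 = 300185/1048576

Answer: 300185/1048576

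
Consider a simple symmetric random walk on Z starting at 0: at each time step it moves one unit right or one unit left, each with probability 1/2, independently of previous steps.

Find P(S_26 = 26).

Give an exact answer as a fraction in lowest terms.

To reach position 26 after 26 steps: need 26 steps of +1 and 0 of -1.
Favorable paths: C(26,26) = 1
Total paths: 2^26 = 67108864
P = 1/67108864 = 1/67108864

Answer: 1/67108864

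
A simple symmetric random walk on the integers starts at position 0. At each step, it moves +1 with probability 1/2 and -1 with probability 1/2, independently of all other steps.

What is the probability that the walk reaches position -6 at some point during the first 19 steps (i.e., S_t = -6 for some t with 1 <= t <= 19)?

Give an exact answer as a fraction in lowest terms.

Count via complement. Let g(t,s) = #length-t paths at position s with S_1..S_t all ≠ -6.
g(t,s) = g(t-1,s-1) + g(t-1,s+1) for s ≠ -6; g(t,-6) = 0.
t=0: g(0,0)=1
t=1: g(1,-1)=1 g(1,1)=1
t=2: g(2,-2)=1 g(2,0)=2 g(2,2)=1
t=3: g(3,-3)=1 g(3,-1)=3 g(3,1)=3 g(3,3)=1
t=4: g(4,-4)=1 g(4,-2)=4 g(4,0)=6 g(4,2)=4 g(4,4)=1
t=5: g(5,-5)=1 g(5,-3)=5 g(5,-1)=10 g(5,1)=10 g(5,3)=5 g(5,5)=1
t=6: g(6,-4)=6 g(6,-2)=15 g(6,0)=20 g(6,2)=15 g(6,4)=6 g(6,6)=1
t=7: g(7,-5)=6 g(7,-3)=21 g(7,-1)=35 g(7,1)=35 g(7,3)=21 g(7,5)=7 g(7,7)=1
t=8: g(8,-4)=27 g(8,-2)=56 g(8,0)=70 g(8,2)=56 g(8,4)=28 g(8,6)=8 g(8,8)=1
t=9: g(9,-5)=27 g(9,-3)=83 g(9,-1)=126 g(9,1)=126 g(9,3)=84 g(9,5)=36 g(9,7)=9 g(9,9)=1
t=10: g(10,-4)=110 g(10,-2)=209 g(10,0)=252 g(10,2)=210 g(10,4)=120 g(10,6)=45 g(10,8)=10 g(10,10)=1
t=11: g(11,-5)=110 g(11,-3)=319 g(11,-1)=461 g(11,1)=462 g(11,3)=330 g(11,5)=165 g(11,7)=55 g(11,9)=11 g(11,11)=1
t=12: g(12,-4)=429 g(12,-2)=780 g(12,0)=923 g(12,2)=792 g(12,4)=495 g(12,6)=220 g(12,8)=66 g(12,10)=12 g(12,12)=1
t=13: g(13,-5)=429 g(13,-3)=1209 g(13,-1)=1703 g(13,1)=1715 g(13,3)=1287 g(13,5)=715 g(13,7)=286 g(13,9)=78 g(13,11)=13 g(13,13)=1
t=14: g(14,-4)=1638 g(14,-2)=2912 g(14,0)=3418 g(14,2)=3002 g(14,4)=2002 g(14,6)=1001 g(14,8)=364 g(14,10)=91 g(14,12)=14 g(14,14)=1
t=15: g(15,-5)=1638 g(15,-3)=4550 g(15,-1)=6330 g(15,1)=6420 g(15,3)=5004 g(15,5)=3003 g(15,7)=1365 g(15,9)=455 g(15,11)=105 g(15,13)=15 g(15,15)=1
t=16: g(16,-4)=6188 g(16,-2)=10880 g(16,0)=12750 g(16,2)=11424 g(16,4)=8007 g(16,6)=4368 g(16,8)=1820 g(16,10)=560 g(16,12)=120 g(16,14)=16 g(16,16)=1
t=17: g(17,-5)=6188 g(17,-3)=17068 g(17,-1)=23630 g(17,1)=24174 g(17,3)=19431 g(17,5)=12375 g(17,7)=6188 g(17,9)=2380 g(17,11)=680 g(17,13)=136 g(17,15)=17 g(17,17)=1
t=18: g(18,-4)=23256 g(18,-2)=40698 g(18,0)=47804 g(18,2)=43605 g(18,4)=31806 g(18,6)=18563 g(18,8)=8568 g(18,10)=3060 g(18,12)=816 g(18,14)=153 g(18,16)=18 g(18,18)=1
t=19: g(19,-5)=23256 g(19,-3)=63954 g(19,-1)=88502 g(19,1)=91409 g(19,3)=75411 g(19,5)=50369 g(19,7)=27131 g(19,9)=11628 g(19,11)=3876 g(19,13)=969 g(19,15)=171 g(19,17)=19 g(19,19)=1
Paths never hitting -6: Σ_s g(19,s) = 436696
Paths hitting -6: 2^19 - 436696 = 87592
P = 87592/524288 = 10949/65536

Answer: 10949/65536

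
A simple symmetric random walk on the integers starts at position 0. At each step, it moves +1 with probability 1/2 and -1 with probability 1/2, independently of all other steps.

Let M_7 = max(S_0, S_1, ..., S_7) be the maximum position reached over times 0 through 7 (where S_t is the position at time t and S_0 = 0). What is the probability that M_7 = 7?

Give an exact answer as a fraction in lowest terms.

Answer: 1/128

Derivation:
Let M_7 = max(S_0,...,S_7). Use the reflection principle: for j ≥ 1, #{paths with M_7 ≥ j} = #{S_7 ≥ j} + #{S_7 ≥ j+1}.
By reflection, #{M_7 ≥ 7} = #{S_7 ≥ 7} + #{S_7 ≥ 8} = 1 + 0 = 1.
#{M_7 ≥ 8} = #{S_7 ≥ 8} + #{S_7 ≥ 9} = 0 + 0 = 0.
#{M_7 = 7} = 1 - 0 = 1.
P(M_7 = 7) = 1/128 = 1/128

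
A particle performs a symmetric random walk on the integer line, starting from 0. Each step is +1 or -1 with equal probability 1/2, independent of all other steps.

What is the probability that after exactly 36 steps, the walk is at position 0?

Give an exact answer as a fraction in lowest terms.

To return to 0 after 36 steps: need exactly 18 steps of +1 and 18 of -1.
Favorable paths: C(36,18) = 9075135300
Total paths: 2^36 = 68719476736
P = 9075135300/68719476736 = 2268783825/17179869184

Answer: 2268783825/17179869184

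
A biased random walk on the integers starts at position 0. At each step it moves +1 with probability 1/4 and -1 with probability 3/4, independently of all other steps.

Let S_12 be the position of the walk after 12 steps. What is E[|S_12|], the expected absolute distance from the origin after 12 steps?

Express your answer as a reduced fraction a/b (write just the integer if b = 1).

S_12 takes values m ≡ 0 (mod 2) with |m| ≤ 12; P(S_12=m) = C(12,(12+m)/2) · (1/4)^((12+m)/2) · (3/4)^((12-m)/2).
Distribution: P(S=-12)=531441/16777216, P(S=-10)=531441/4194304, P(S=-8)=1948617/8388608, P(S=-6)=1082565/4194304, P(S=-4)=3247695/16777216, P(S=-2)=216513/2097152, P(S=0)=168399/4194304, P(S=2)=24057/2097152, P(S=4)=40095/16777216, P(S=6)=1485/4194304, P(S=8)=297/8388608, P(S=10)=9/4194304, P(S=12)=1/16777216
E[|S_12|] = Σ_m |m|·P(S_12=m) = 6364713/1048576

Answer: 6364713/1048576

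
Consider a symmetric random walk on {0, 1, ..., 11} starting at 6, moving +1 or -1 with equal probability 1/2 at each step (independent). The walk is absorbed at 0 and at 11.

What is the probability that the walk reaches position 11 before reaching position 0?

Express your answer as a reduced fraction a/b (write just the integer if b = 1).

Answer: 6/11

Derivation:
Symmetric walk (p = 1/2): the harmonic-function argument gives P(hit 11 before 0 | start at 6) = a/N.
P = 6/11 = 6/11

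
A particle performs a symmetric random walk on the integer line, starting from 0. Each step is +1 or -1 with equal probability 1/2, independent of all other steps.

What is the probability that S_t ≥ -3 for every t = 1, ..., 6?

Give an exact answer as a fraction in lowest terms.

Let f(t,s) = #length-t paths at position s with S_1..S_t all ≥ -3.
f(t,s) = f(t-1,s-1) + f(t-1,s+1) for s ≥ -3; f(t,s) = 0 for s < -3.
t=0: f(0,0)=1
t=1: f(1,-1)=1 f(1,1)=1
t=2: f(2,-2)=1 f(2,0)=2 f(2,2)=1
t=3: f(3,-3)=1 f(3,-1)=3 f(3,1)=3 f(3,3)=1
t=4: f(4,-2)=4 f(4,0)=6 f(4,2)=4 f(4,4)=1
t=5: f(5,-3)=4 f(5,-1)=10 f(5,1)=10 f(5,3)=5 f(5,5)=1
t=6: f(6,-2)=14 f(6,0)=20 f(6,2)=15 f(6,4)=6 f(6,6)=1
Σ_s f(6,s) = 56
P = 56/64 = 7/8

Answer: 7/8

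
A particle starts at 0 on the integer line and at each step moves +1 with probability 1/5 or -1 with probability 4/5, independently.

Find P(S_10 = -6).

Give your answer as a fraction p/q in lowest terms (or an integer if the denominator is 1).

To reach position -6 after 10 steps: need 2 steps of +1 and 8 steps of -1.
Number of such sequences: C(10,2) = 45
Each has probability (1/5)^2 · (4/5)^8 = 65536/9765625
P = 45 · 65536/9765625 = 589824/1953125

Answer: 589824/1953125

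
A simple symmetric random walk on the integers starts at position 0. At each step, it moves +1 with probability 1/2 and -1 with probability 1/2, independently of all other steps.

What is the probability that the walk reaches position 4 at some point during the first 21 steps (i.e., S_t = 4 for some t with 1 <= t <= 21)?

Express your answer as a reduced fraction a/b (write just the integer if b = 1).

Answer: 200965/524288

Derivation:
Count via complement. Let g(t,s) = #length-t paths at position s with S_1..S_t all ≠ 4.
g(t,s) = g(t-1,s-1) + g(t-1,s+1) for s ≠ 4; g(t,4) = 0.
t=0: g(0,0)=1
t=1: g(1,-1)=1 g(1,1)=1
t=2: g(2,-2)=1 g(2,0)=2 g(2,2)=1
t=3: g(3,-3)=1 g(3,-1)=3 g(3,1)=3 g(3,3)=1
t=4: g(4,-4)=1 g(4,-2)=4 g(4,0)=6 g(4,2)=4
t=5: g(5,-5)=1 g(5,-3)=5 g(5,-1)=10 g(5,1)=10 g(5,3)=4
t=6: g(6,-6)=1 g(6,-4)=6 g(6,-2)=15 g(6,0)=20 g(6,2)=14
t=7: g(7,-7)=1 g(7,-5)=7 g(7,-3)=21 g(7,-1)=35 g(7,1)=34 g(7,3)=14
t=8: g(8,-8)=1 g(8,-6)=8 g(8,-4)=28 g(8,-2)=56 g(8,0)=69 g(8,2)=48
t=9: g(9,-9)=1 g(9,-7)=9 g(9,-5)=36 g(9,-3)=84 g(9,-1)=125 g(9,1)=117 g(9,3)=48
t=10: g(10,-10)=1 g(10,-8)=10 g(10,-6)=45 g(10,-4)=120 g(10,-2)=209 g(10,0)=242 g(10,2)=165
t=11: g(11,-11)=1 g(11,-9)=11 g(11,-7)=55 g(11,-5)=165 g(11,-3)=329 g(11,-1)=451 g(11,1)=407 g(11,3)=165
t=12: g(12,-12)=1 g(12,-10)=12 g(12,-8)=66 g(12,-6)=220 g(12,-4)=494 g(12,-2)=780 g(12,0)=858 g(12,2)=572
t=13: g(13,-13)=1 g(13,-11)=13 g(13,-9)=78 g(13,-7)=286 g(13,-5)=714 g(13,-3)=1274 g(13,-1)=1638 g(13,1)=1430 g(13,3)=572
t=14: g(14,-14)=1 g(14,-12)=14 g(14,-10)=91 g(14,-8)=364 g(14,-6)=1000 g(14,-4)=1988 g(14,-2)=2912 g(14,0)=3068 g(14,2)=2002
t=15: g(15,-15)=1 g(15,-13)=15 g(15,-11)=105 g(15,-9)=455 g(15,-7)=1364 g(15,-5)=2988 g(15,-3)=4900 g(15,-1)=5980 g(15,1)=5070 g(15,3)=2002
t=16: g(16,-16)=1 g(16,-14)=16 g(16,-12)=120 g(16,-10)=560 g(16,-8)=1819 g(16,-6)=4352 g(16,-4)=7888 g(16,-2)=10880 g(16,0)=11050 g(16,2)=7072
t=17: g(17,-17)=1 g(17,-15)=17 g(17,-13)=136 g(17,-11)=680 g(17,-9)=2379 g(17,-7)=6171 g(17,-5)=12240 g(17,-3)=18768 g(17,-1)=21930 g(17,1)=18122 g(17,3)=7072
t=18: g(18,-18)=1 g(18,-16)=18 g(18,-14)=153 g(18,-12)=816 g(18,-10)=3059 g(18,-8)=8550 g(18,-6)=18411 g(18,-4)=31008 g(18,-2)=40698 g(18,0)=40052 g(18,2)=25194
t=19: g(19,-19)=1 g(19,-17)=19 g(19,-15)=171 g(19,-13)=969 g(19,-11)=3875 g(19,-9)=11609 g(19,-7)=26961 g(19,-5)=49419 g(19,-3)=71706 g(19,-1)=80750 g(19,1)=65246 g(19,3)=25194
t=20: g(20,-20)=1 g(20,-18)=20 g(20,-16)=190 g(20,-14)=1140 g(20,-12)=4844 g(20,-10)=15484 g(20,-8)=38570 g(20,-6)=76380 g(20,-4)=121125 g(20,-2)=152456 g(20,0)=145996 g(20,2)=90440
t=21: g(21,-21)=1 g(21,-19)=21 g(21,-17)=210 g(21,-15)=1330 g(21,-13)=5984 g(21,-11)=20328 g(21,-9)=54054 g(21,-7)=114950 g(21,-5)=197505 g(21,-3)=273581 g(21,-1)=298452 g(21,1)=236436 g(21,3)=90440
Paths never hitting 4: Σ_s g(21,s) = 1293292
Paths hitting 4: 2^21 - 1293292 = 803860
P = 803860/2097152 = 200965/524288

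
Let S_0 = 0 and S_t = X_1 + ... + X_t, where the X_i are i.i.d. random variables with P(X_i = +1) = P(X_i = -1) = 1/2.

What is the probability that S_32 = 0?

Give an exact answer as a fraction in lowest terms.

Answer: 300540195/2147483648

Derivation:
To return to 0 after 32 steps: need exactly 16 steps of +1 and 16 of -1.
Favorable paths: C(32,16) = 601080390
Total paths: 2^32 = 4294967296
P = 601080390/4294967296 = 300540195/2147483648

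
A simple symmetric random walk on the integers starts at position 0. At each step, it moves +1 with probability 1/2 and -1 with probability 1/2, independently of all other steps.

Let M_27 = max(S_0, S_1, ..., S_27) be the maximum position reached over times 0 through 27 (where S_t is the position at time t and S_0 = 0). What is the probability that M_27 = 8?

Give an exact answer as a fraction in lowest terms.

Answer: 4686825/134217728

Derivation:
Let M_27 = max(S_0,...,S_27). Use the reflection principle: for j ≥ 1, #{paths with M_27 ≥ j} = #{S_27 ≥ j} + #{S_27 ≥ j+1}.
By reflection, #{M_27 ≥ 8} = #{S_27 ≥ 8} + #{S_27 ≥ 9} = 8192524 + 8192524 = 16385048.
#{M_27 ≥ 9} = #{S_27 ≥ 9} + #{S_27 ≥ 10} = 8192524 + 3505699 = 11698223.
#{M_27 = 8} = 16385048 - 11698223 = 4686825.
P(M_27 = 8) = 4686825/134217728 = 4686825/134217728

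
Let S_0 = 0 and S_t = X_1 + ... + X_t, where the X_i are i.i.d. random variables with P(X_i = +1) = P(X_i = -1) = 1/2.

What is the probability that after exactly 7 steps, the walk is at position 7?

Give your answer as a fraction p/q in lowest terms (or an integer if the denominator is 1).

Answer: 1/128

Derivation:
To reach position 7 after 7 steps: need 7 steps of +1 and 0 of -1.
Favorable paths: C(7,7) = 1
Total paths: 2^7 = 128
P = 1/128 = 1/128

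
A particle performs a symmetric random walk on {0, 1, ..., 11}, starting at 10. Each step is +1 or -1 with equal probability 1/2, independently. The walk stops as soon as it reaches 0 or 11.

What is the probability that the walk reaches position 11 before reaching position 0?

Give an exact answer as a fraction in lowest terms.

Answer: 10/11

Derivation:
Symmetric walk (p = 1/2): the harmonic-function argument gives P(hit 11 before 0 | start at 10) = a/N.
P = 10/11 = 10/11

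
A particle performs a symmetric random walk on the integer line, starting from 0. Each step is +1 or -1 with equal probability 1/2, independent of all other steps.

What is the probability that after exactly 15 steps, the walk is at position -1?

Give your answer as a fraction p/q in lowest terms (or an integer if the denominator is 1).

To reach position -1 after 15 steps: need 7 steps of +1 and 8 of -1.
Favorable paths: C(15,7) = 6435
Total paths: 2^15 = 32768
P = 6435/32768 = 6435/32768

Answer: 6435/32768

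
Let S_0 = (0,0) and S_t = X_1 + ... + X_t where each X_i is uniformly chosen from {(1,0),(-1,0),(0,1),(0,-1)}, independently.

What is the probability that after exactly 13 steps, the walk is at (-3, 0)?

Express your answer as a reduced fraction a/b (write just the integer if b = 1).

Answer: 1656369/67108864

Derivation:
Let h be the number of horizontal steps (so 13-h are vertical). To end at (-3,0) need (h-3)/2 right-steps and ((13-h)+0)/2 up-steps.
Sum over h with 3 ≤ h ≤ 13, h ≡ 1 (mod 2), 13-h ≡ 0 (mod 2):
h=3: C(13,3)·C(3,0)·C(10,5) = 286·1·252 = 72072
h=5: C(13,5)·C(5,1)·C(8,4) = 1287·5·70 = 450450
h=7: C(13,7)·C(7,2)·C(6,3) = 1716·21·20 = 720720
h=9: C(13,9)·C(9,3)·C(4,2) = 715·84·6 = 360360
h=11: C(13,11)·C(11,4)·C(2,1) = 78·330·2 = 51480
h=13: C(13,13)·C(13,5)·C(0,0) = 1·1287·1 = 1287
Total favorable: 1656369
Total paths: 4^13 = 67108864
P = 1656369/67108864 = 1656369/67108864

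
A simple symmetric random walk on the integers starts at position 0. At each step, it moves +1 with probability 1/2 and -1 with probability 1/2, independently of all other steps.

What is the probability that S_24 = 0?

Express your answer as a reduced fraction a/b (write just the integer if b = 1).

To return to 0 after 24 steps: need exactly 12 steps of +1 and 12 of -1.
Favorable paths: C(24,12) = 2704156
Total paths: 2^24 = 16777216
P = 2704156/16777216 = 676039/4194304

Answer: 676039/4194304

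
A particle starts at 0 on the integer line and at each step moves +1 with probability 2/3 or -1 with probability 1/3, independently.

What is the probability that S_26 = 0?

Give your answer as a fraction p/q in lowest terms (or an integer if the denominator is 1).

Answer: 85201715200/2541865828329

Derivation:
To be at 0 after 26 steps: need exactly 13 steps of +1 and 13 of -1.
Number of such sequences: C(26,13) = 10400600
Each has probability (2/3)^13 · (1/3)^13 = 8192/2541865828329
P = 10400600 · 8192/2541865828329 = 85201715200/2541865828329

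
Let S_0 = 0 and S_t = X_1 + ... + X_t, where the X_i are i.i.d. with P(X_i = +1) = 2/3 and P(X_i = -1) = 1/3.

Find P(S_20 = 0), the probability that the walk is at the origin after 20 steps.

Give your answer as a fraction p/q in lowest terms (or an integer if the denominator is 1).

Answer: 189190144/3486784401

Derivation:
To be at 0 after 20 steps: need exactly 10 steps of +1 and 10 of -1.
Number of such sequences: C(20,10) = 184756
Each has probability (2/3)^10 · (1/3)^10 = 1024/3486784401
P = 184756 · 1024/3486784401 = 189190144/3486784401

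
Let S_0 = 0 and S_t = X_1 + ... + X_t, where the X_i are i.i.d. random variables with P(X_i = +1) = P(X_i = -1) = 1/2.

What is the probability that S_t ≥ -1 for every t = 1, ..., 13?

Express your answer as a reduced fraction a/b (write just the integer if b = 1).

Answer: 429/1024

Derivation:
Let f(t,s) = #length-t paths at position s with S_1..S_t all ≥ -1.
f(t,s) = f(t-1,s-1) + f(t-1,s+1) for s ≥ -1; f(t,s) = 0 for s < -1.
t=0: f(0,0)=1
t=1: f(1,-1)=1 f(1,1)=1
t=2: f(2,0)=2 f(2,2)=1
t=3: f(3,-1)=2 f(3,1)=3 f(3,3)=1
t=4: f(4,0)=5 f(4,2)=4 f(4,4)=1
t=5: f(5,-1)=5 f(5,1)=9 f(5,3)=5 f(5,5)=1
t=6: f(6,0)=14 f(6,2)=14 f(6,4)=6 f(6,6)=1
t=7: f(7,-1)=14 f(7,1)=28 f(7,3)=20 f(7,5)=7 f(7,7)=1
t=8: f(8,0)=42 f(8,2)=48 f(8,4)=27 f(8,6)=8 f(8,8)=1
t=9: f(9,-1)=42 f(9,1)=90 f(9,3)=75 f(9,5)=35 f(9,7)=9 f(9,9)=1
t=10: f(10,0)=132 f(10,2)=165 f(10,4)=110 f(10,6)=44 f(10,8)=10 f(10,10)=1
t=11: f(11,-1)=132 f(11,1)=297 f(11,3)=275 f(11,5)=154 f(11,7)=54 f(11,9)=11 f(11,11)=1
t=12: f(12,0)=429 f(12,2)=572 f(12,4)=429 f(12,6)=208 f(12,8)=65 f(12,10)=12 f(12,12)=1
t=13: f(13,-1)=429 f(13,1)=1001 f(13,3)=1001 f(13,5)=637 f(13,7)=273 f(13,9)=77 f(13,11)=13 f(13,13)=1
Σ_s f(13,s) = 3432
P = 3432/8192 = 429/1024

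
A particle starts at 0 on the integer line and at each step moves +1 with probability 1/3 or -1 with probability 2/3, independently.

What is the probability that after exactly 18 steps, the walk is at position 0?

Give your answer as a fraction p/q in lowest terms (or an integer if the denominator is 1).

To be at 0 after 18 steps: need exactly 9 steps of +1 and 9 of -1.
Number of such sequences: C(18,9) = 48620
Each has probability (1/3)^9 · (2/3)^9 = 512/387420489
P = 48620 · 512/387420489 = 24893440/387420489

Answer: 24893440/387420489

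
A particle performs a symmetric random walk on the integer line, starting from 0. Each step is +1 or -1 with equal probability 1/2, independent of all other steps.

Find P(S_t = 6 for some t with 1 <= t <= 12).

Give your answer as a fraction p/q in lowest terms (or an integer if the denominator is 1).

Count via complement. Let g(t,s) = #length-t paths at position s with S_1..S_t all ≠ 6.
g(t,s) = g(t-1,s-1) + g(t-1,s+1) for s ≠ 6; g(t,6) = 0.
t=0: g(0,0)=1
t=1: g(1,-1)=1 g(1,1)=1
t=2: g(2,-2)=1 g(2,0)=2 g(2,2)=1
t=3: g(3,-3)=1 g(3,-1)=3 g(3,1)=3 g(3,3)=1
t=4: g(4,-4)=1 g(4,-2)=4 g(4,0)=6 g(4,2)=4 g(4,4)=1
t=5: g(5,-5)=1 g(5,-3)=5 g(5,-1)=10 g(5,1)=10 g(5,3)=5 g(5,5)=1
t=6: g(6,-6)=1 g(6,-4)=6 g(6,-2)=15 g(6,0)=20 g(6,2)=15 g(6,4)=6
t=7: g(7,-7)=1 g(7,-5)=7 g(7,-3)=21 g(7,-1)=35 g(7,1)=35 g(7,3)=21 g(7,5)=6
t=8: g(8,-8)=1 g(8,-6)=8 g(8,-4)=28 g(8,-2)=56 g(8,0)=70 g(8,2)=56 g(8,4)=27
t=9: g(9,-9)=1 g(9,-7)=9 g(9,-5)=36 g(9,-3)=84 g(9,-1)=126 g(9,1)=126 g(9,3)=83 g(9,5)=27
t=10: g(10,-10)=1 g(10,-8)=10 g(10,-6)=45 g(10,-4)=120 g(10,-2)=210 g(10,0)=252 g(10,2)=209 g(10,4)=110
t=11: g(11,-11)=1 g(11,-9)=11 g(11,-7)=55 g(11,-5)=165 g(11,-3)=330 g(11,-1)=462 g(11,1)=461 g(11,3)=319 g(11,5)=110
t=12: g(12,-12)=1 g(12,-10)=12 g(12,-8)=66 g(12,-6)=220 g(12,-4)=495 g(12,-2)=792 g(12,0)=923 g(12,2)=780 g(12,4)=429
Paths never hitting 6: Σ_s g(12,s) = 3718
Paths hitting 6: 2^12 - 3718 = 378
P = 378/4096 = 189/2048

Answer: 189/2048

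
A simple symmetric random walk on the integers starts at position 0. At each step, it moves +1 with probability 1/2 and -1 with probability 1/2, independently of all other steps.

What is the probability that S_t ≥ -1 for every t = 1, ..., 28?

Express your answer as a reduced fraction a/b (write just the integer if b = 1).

Answer: 9694845/33554432

Derivation:
Let f(t,s) = #length-t paths at position s with S_1..S_t all ≥ -1.
f(t,s) = f(t-1,s-1) + f(t-1,s+1) for s ≥ -1; f(t,s) = 0 for s < -1.
t=0: f(0,0)=1
t=1: f(1,-1)=1 f(1,1)=1
t=2: f(2,0)=2 f(2,2)=1
t=3: f(3,-1)=2 f(3,1)=3 f(3,3)=1
t=4: f(4,0)=5 f(4,2)=4 f(4,4)=1
t=5: f(5,-1)=5 f(5,1)=9 f(5,3)=5 f(5,5)=1
t=6: f(6,0)=14 f(6,2)=14 f(6,4)=6 f(6,6)=1
t=7: f(7,-1)=14 f(7,1)=28 f(7,3)=20 f(7,5)=7 f(7,7)=1
t=8: f(8,0)=42 f(8,2)=48 f(8,4)=27 f(8,6)=8 f(8,8)=1
t=9: f(9,-1)=42 f(9,1)=90 f(9,3)=75 f(9,5)=35 f(9,7)=9 f(9,9)=1
t=10: f(10,0)=132 f(10,2)=165 f(10,4)=110 f(10,6)=44 f(10,8)=10 f(10,10)=1
t=11: f(11,-1)=132 f(11,1)=297 f(11,3)=275 f(11,5)=154 f(11,7)=54 f(11,9)=11 f(11,11)=1
t=12: f(12,0)=429 f(12,2)=572 f(12,4)=429 f(12,6)=208 f(12,8)=65 f(12,10)=12 f(12,12)=1
t=13: f(13,-1)=429 f(13,1)=1001 f(13,3)=1001 f(13,5)=637 f(13,7)=273 f(13,9)=77 f(13,11)=13 f(13,13)=1
t=14: f(14,0)=1430 f(14,2)=2002 f(14,4)=1638 f(14,6)=910 f(14,8)=350 f(14,10)=90 f(14,12)=14 f(14,14)=1
t=15: f(15,-1)=1430 f(15,1)=3432 f(15,3)=3640 f(15,5)=2548 f(15,7)=1260 f(15,9)=440 f(15,11)=104 f(15,13)=15 f(15,15)=1
t=16: f(16,0)=4862 f(16,2)=7072 f(16,4)=6188 f(16,6)=3808 f(16,8)=1700 f(16,10)=544 f(16,12)=119 f(16,14)=16 f(16,16)=1
t=17: f(17,-1)=4862 f(17,1)=11934 f(17,3)=13260 f(17,5)=9996 f(17,7)=5508 f(17,9)=2244 f(17,11)=663 f(17,13)=135 f(17,15)=17 f(17,17)=1
t=18: f(18,0)=16796 f(18,2)=25194 f(18,4)=23256 f(18,6)=15504 f(18,8)=7752 f(18,10)=2907 f(18,12)=798 f(18,14)=152 f(18,16)=18 f(18,18)=1
t=19: f(19,-1)=16796 f(19,1)=41990 f(19,3)=48450 f(19,5)=38760 f(19,7)=23256 f(19,9)=10659 f(19,11)=3705 f(19,13)=950 f(19,15)=170 f(19,17)=19 f(19,19)=1
t=20: f(20,0)=58786 f(20,2)=90440 f(20,4)=87210 f(20,6)=62016 f(20,8)=33915 f(20,10)=14364 f(20,12)=4655 f(20,14)=1120 f(20,16)=189 f(20,18)=20 f(20,20)=1
t=21: f(21,-1)=58786 f(21,1)=149226 f(21,3)=177650 f(21,5)=149226 f(21,7)=95931 f(21,9)=48279 f(21,11)=19019 f(21,13)=5775 f(21,15)=1309 f(21,17)=209 f(21,19)=21 f(21,21)=1
t=22: f(22,0)=208012 f(22,2)=326876 f(22,4)=326876 f(22,6)=245157 f(22,8)=144210 f(22,10)=67298 f(22,12)=24794 f(22,14)=7084 f(22,16)=1518 f(22,18)=230 f(22,20)=22 f(22,22)=1
t=23: f(23,-1)=208012 f(23,1)=534888 f(23,3)=653752 f(23,5)=572033 f(23,7)=389367 f(23,9)=211508 f(23,11)=92092 f(23,13)=31878 f(23,15)=8602 f(23,17)=1748 f(23,19)=252 f(23,21)=23 f(23,23)=1
t=24: f(24,0)=742900 f(24,2)=1188640 f(24,4)=1225785 f(24,6)=961400 f(24,8)=600875 f(24,10)=303600 f(24,12)=123970 f(24,14)=40480 f(24,16)=10350 f(24,18)=2000 f(24,20)=275 f(24,22)=24 f(24,24)=1
t=25: f(25,-1)=742900 f(25,1)=1931540 f(25,3)=2414425 f(25,5)=2187185 f(25,7)=1562275 f(25,9)=904475 f(25,11)=427570 f(25,13)=164450 f(25,15)=50830 f(25,17)=12350 f(25,19)=2275 f(25,21)=299 f(25,23)=25 f(25,25)=1
t=26: f(26,0)=2674440 f(26,2)=4345965 f(26,4)=4601610 f(26,6)=3749460 f(26,8)=2466750 f(26,10)=1332045 f(26,12)=592020 f(26,14)=215280 f(26,16)=63180 f(26,18)=14625 f(26,20)=2574 f(26,22)=324 f(26,24)=26 f(26,26)=1
t=27: f(27,-1)=2674440 f(27,1)=7020405 f(27,3)=8947575 f(27,5)=8351070 f(27,7)=6216210 f(27,9)=3798795 f(27,11)=1924065 f(27,13)=807300 f(27,15)=278460 f(27,17)=77805 f(27,19)=17199 f(27,21)=2898 f(27,23)=350 f(27,25)=27 f(27,27)=1
t=28: f(28,0)=9694845 f(28,2)=15967980 f(28,4)=17298645 f(28,6)=14567280 f(28,8)=10015005 f(28,10)=5722860 f(28,12)=2731365 f(28,14)=1085760 f(28,16)=356265 f(28,18)=95004 f(28,20)=20097 f(28,22)=3248 f(28,24)=377 f(28,26)=28 f(28,28)=1
Σ_s f(28,s) = 77558760
P = 77558760/268435456 = 9694845/33554432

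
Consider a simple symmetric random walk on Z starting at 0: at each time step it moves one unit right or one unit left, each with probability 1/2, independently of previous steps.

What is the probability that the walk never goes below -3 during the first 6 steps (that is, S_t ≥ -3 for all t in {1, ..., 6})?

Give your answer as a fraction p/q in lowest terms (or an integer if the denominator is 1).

Let f(t,s) = #length-t paths at position s with S_1..S_t all ≥ -3.
f(t,s) = f(t-1,s-1) + f(t-1,s+1) for s ≥ -3; f(t,s) = 0 for s < -3.
t=0: f(0,0)=1
t=1: f(1,-1)=1 f(1,1)=1
t=2: f(2,-2)=1 f(2,0)=2 f(2,2)=1
t=3: f(3,-3)=1 f(3,-1)=3 f(3,1)=3 f(3,3)=1
t=4: f(4,-2)=4 f(4,0)=6 f(4,2)=4 f(4,4)=1
t=5: f(5,-3)=4 f(5,-1)=10 f(5,1)=10 f(5,3)=5 f(5,5)=1
t=6: f(6,-2)=14 f(6,0)=20 f(6,2)=15 f(6,4)=6 f(6,6)=1
Σ_s f(6,s) = 56
P = 56/64 = 7/8

Answer: 7/8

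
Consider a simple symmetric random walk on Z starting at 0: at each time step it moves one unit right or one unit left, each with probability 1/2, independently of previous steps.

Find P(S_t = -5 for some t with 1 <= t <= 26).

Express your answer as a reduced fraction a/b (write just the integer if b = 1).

Count via complement. Let g(t,s) = #length-t paths at position s with S_1..S_t all ≠ -5.
g(t,s) = g(t-1,s-1) + g(t-1,s+1) for s ≠ -5; g(t,-5) = 0.
t=0: g(0,0)=1
t=1: g(1,-1)=1 g(1,1)=1
t=2: g(2,-2)=1 g(2,0)=2 g(2,2)=1
t=3: g(3,-3)=1 g(3,-1)=3 g(3,1)=3 g(3,3)=1
t=4: g(4,-4)=1 g(4,-2)=4 g(4,0)=6 g(4,2)=4 g(4,4)=1
t=5: g(5,-3)=5 g(5,-1)=10 g(5,1)=10 g(5,3)=5 g(5,5)=1
t=6: g(6,-4)=5 g(6,-2)=15 g(6,0)=20 g(6,2)=15 g(6,4)=6 g(6,6)=1
t=7: g(7,-3)=20 g(7,-1)=35 g(7,1)=35 g(7,3)=21 g(7,5)=7 g(7,7)=1
t=8: g(8,-4)=20 g(8,-2)=55 g(8,0)=70 g(8,2)=56 g(8,4)=28 g(8,6)=8 g(8,8)=1
t=9: g(9,-3)=75 g(9,-1)=125 g(9,1)=126 g(9,3)=84 g(9,5)=36 g(9,7)=9 g(9,9)=1
t=10: g(10,-4)=75 g(10,-2)=200 g(10,0)=251 g(10,2)=210 g(10,4)=120 g(10,6)=45 g(10,8)=10 g(10,10)=1
t=11: g(11,-3)=275 g(11,-1)=451 g(11,1)=461 g(11,3)=330 g(11,5)=165 g(11,7)=55 g(11,9)=11 g(11,11)=1
t=12: g(12,-4)=275 g(12,-2)=726 g(12,0)=912 g(12,2)=791 g(12,4)=495 g(12,6)=220 g(12,8)=66 g(12,10)=12 g(12,12)=1
t=13: g(13,-3)=1001 g(13,-1)=1638 g(13,1)=1703 g(13,3)=1286 g(13,5)=715 g(13,7)=286 g(13,9)=78 g(13,11)=13 g(13,13)=1
t=14: g(14,-4)=1001 g(14,-2)=2639 g(14,0)=3341 g(14,2)=2989 g(14,4)=2001 g(14,6)=1001 g(14,8)=364 g(14,10)=91 g(14,12)=14 g(14,14)=1
t=15: g(15,-3)=3640 g(15,-1)=5980 g(15,1)=6330 g(15,3)=4990 g(15,5)=3002 g(15,7)=1365 g(15,9)=455 g(15,11)=105 g(15,13)=15 g(15,15)=1
t=16: g(16,-4)=3640 g(16,-2)=9620 g(16,0)=12310 g(16,2)=11320 g(16,4)=7992 g(16,6)=4367 g(16,8)=1820 g(16,10)=560 g(16,12)=120 g(16,14)=16 g(16,16)=1
t=17: g(17,-3)=13260 g(17,-1)=21930 g(17,1)=23630 g(17,3)=19312 g(17,5)=12359 g(17,7)=6187 g(17,9)=2380 g(17,11)=680 g(17,13)=136 g(17,15)=17 g(17,17)=1
t=18: g(18,-4)=13260 g(18,-2)=35190 g(18,0)=45560 g(18,2)=42942 g(18,4)=31671 g(18,6)=18546 g(18,8)=8567 g(18,10)=3060 g(18,12)=816 g(18,14)=153 g(18,16)=18 g(18,18)=1
t=19: g(19,-3)=48450 g(19,-1)=80750 g(19,1)=88502 g(19,3)=74613 g(19,5)=50217 g(19,7)=27113 g(19,9)=11627 g(19,11)=3876 g(19,13)=969 g(19,15)=171 g(19,17)=19 g(19,19)=1
t=20: g(20,-4)=48450 g(20,-2)=129200 g(20,0)=169252 g(20,2)=163115 g(20,4)=124830 g(20,6)=77330 g(20,8)=38740 g(20,10)=15503 g(20,12)=4845 g(20,14)=1140 g(20,16)=190 g(20,18)=20 g(20,20)=1
t=21: g(21,-3)=177650 g(21,-1)=298452 g(21,1)=332367 g(21,3)=287945 g(21,5)=202160 g(21,7)=116070 g(21,9)=54243 g(21,11)=20348 g(21,13)=5985 g(21,15)=1330 g(21,17)=210 g(21,19)=21 g(21,21)=1
t=22: g(22,-4)=177650 g(22,-2)=476102 g(22,0)=630819 g(22,2)=620312 g(22,4)=490105 g(22,6)=318230 g(22,8)=170313 g(22,10)=74591 g(22,12)=26333 g(22,14)=7315 g(22,16)=1540 g(22,18)=231 g(22,20)=22 g(22,22)=1
t=23: g(23,-3)=653752 g(23,-1)=1106921 g(23,1)=1251131 g(23,3)=1110417 g(23,5)=808335 g(23,7)=488543 g(23,9)=244904 g(23,11)=100924 g(23,13)=33648 g(23,15)=8855 g(23,17)=1771 g(23,19)=253 g(23,21)=23 g(23,23)=1
t=24: g(24,-4)=653752 g(24,-2)=1760673 g(24,0)=2358052 g(24,2)=2361548 g(24,4)=1918752 g(24,6)=1296878 g(24,8)=733447 g(24,10)=345828 g(24,12)=134572 g(24,14)=42503 g(24,16)=10626 g(24,18)=2024 g(24,20)=276 g(24,22)=24 g(24,24)=1
t=25: g(25,-3)=2414425 g(25,-1)=4118725 g(25,1)=4719600 g(25,3)=4280300 g(25,5)=3215630 g(25,7)=2030325 g(25,9)=1079275 g(25,11)=480400 g(25,13)=177075 g(25,15)=53129 g(25,17)=12650 g(25,19)=2300 g(25,21)=300 g(25,23)=25 g(25,25)=1
t=26: g(26,-4)=2414425 g(26,-2)=6533150 g(26,0)=8838325 g(26,2)=8999900 g(26,4)=7495930 g(26,6)=5245955 g(26,8)=3109600 g(26,10)=1559675 g(26,12)=657475 g(26,14)=230204 g(26,16)=65779 g(26,18)=14950 g(26,20)=2600 g(26,22)=325 g(26,24)=26 g(26,26)=1
Paths never hitting -5: Σ_s g(26,s) = 45168320
Paths hitting -5: 2^26 - 45168320 = 21940544
P = 21940544/67108864 = 342821/1048576

Answer: 342821/1048576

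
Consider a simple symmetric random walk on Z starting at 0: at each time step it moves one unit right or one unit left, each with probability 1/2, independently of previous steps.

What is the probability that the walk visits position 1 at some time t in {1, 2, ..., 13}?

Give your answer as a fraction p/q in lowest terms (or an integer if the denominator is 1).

Answer: 1619/2048

Derivation:
Count via complement. Let g(t,s) = #length-t paths at position s with S_1..S_t all ≠ 1.
g(t,s) = g(t-1,s-1) + g(t-1,s+1) for s ≠ 1; g(t,1) = 0.
t=0: g(0,0)=1
t=1: g(1,-1)=1
t=2: g(2,-2)=1 g(2,0)=1
t=3: g(3,-3)=1 g(3,-1)=2
t=4: g(4,-4)=1 g(4,-2)=3 g(4,0)=2
t=5: g(5,-5)=1 g(5,-3)=4 g(5,-1)=5
t=6: g(6,-6)=1 g(6,-4)=5 g(6,-2)=9 g(6,0)=5
t=7: g(7,-7)=1 g(7,-5)=6 g(7,-3)=14 g(7,-1)=14
t=8: g(8,-8)=1 g(8,-6)=7 g(8,-4)=20 g(8,-2)=28 g(8,0)=14
t=9: g(9,-9)=1 g(9,-7)=8 g(9,-5)=27 g(9,-3)=48 g(9,-1)=42
t=10: g(10,-10)=1 g(10,-8)=9 g(10,-6)=35 g(10,-4)=75 g(10,-2)=90 g(10,0)=42
t=11: g(11,-11)=1 g(11,-9)=10 g(11,-7)=44 g(11,-5)=110 g(11,-3)=165 g(11,-1)=132
t=12: g(12,-12)=1 g(12,-10)=11 g(12,-8)=54 g(12,-6)=154 g(12,-4)=275 g(12,-2)=297 g(12,0)=132
t=13: g(13,-13)=1 g(13,-11)=12 g(13,-9)=65 g(13,-7)=208 g(13,-5)=429 g(13,-3)=572 g(13,-1)=429
Paths never hitting 1: Σ_s g(13,s) = 1716
Paths hitting 1: 2^13 - 1716 = 6476
P = 6476/8192 = 1619/2048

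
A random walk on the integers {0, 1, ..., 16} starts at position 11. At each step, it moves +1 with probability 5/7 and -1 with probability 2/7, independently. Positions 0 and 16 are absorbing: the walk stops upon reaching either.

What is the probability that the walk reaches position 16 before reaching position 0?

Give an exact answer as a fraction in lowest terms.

Answer: 50860496875/50862608363

Derivation:
Biased walk: p = 5/7, q = 2/7, r = q/p = 2/5
Gambler's ruin: P(hit 16 before 0 | start at 11) = (1 - r^a)/(1 - r^N)
r^11 = 2048/48828125; r^16 = 65536/152587890625
P = (1 - 2048/48828125) / (1 - 65536/152587890625) = 48826077/48828125 / 152587825089/152587890625 = 50860496875/50862608363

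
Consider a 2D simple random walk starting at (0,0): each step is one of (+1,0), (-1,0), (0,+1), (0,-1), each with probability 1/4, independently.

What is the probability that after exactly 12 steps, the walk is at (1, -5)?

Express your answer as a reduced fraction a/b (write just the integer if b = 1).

Answer: 27225/4194304

Derivation:
Let h be the number of horizontal steps (so 12-h are vertical). To end at (1,-5) need (h+1)/2 right-steps and ((12-h)-5)/2 up-steps.
Sum over h with 1 ≤ h ≤ 7, h ≡ 1 (mod 2), 12-h ≡ 1 (mod 2):
h=1: C(12,1)·C(1,1)·C(11,3) = 12·1·165 = 1980
h=3: C(12,3)·C(3,2)·C(9,2) = 220·3·36 = 23760
h=5: C(12,5)·C(5,3)·C(7,1) = 792·10·7 = 55440
h=7: C(12,7)·C(7,4)·C(5,0) = 792·35·1 = 27720
Total favorable: 108900
Total paths: 4^12 = 16777216
P = 108900/16777216 = 27225/4194304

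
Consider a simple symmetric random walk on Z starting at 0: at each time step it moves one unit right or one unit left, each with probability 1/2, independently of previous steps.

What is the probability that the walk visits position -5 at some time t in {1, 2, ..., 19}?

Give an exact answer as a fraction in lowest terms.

Answer: 34495/131072

Derivation:
Count via complement. Let g(t,s) = #length-t paths at position s with S_1..S_t all ≠ -5.
g(t,s) = g(t-1,s-1) + g(t-1,s+1) for s ≠ -5; g(t,-5) = 0.
t=0: g(0,0)=1
t=1: g(1,-1)=1 g(1,1)=1
t=2: g(2,-2)=1 g(2,0)=2 g(2,2)=1
t=3: g(3,-3)=1 g(3,-1)=3 g(3,1)=3 g(3,3)=1
t=4: g(4,-4)=1 g(4,-2)=4 g(4,0)=6 g(4,2)=4 g(4,4)=1
t=5: g(5,-3)=5 g(5,-1)=10 g(5,1)=10 g(5,3)=5 g(5,5)=1
t=6: g(6,-4)=5 g(6,-2)=15 g(6,0)=20 g(6,2)=15 g(6,4)=6 g(6,6)=1
t=7: g(7,-3)=20 g(7,-1)=35 g(7,1)=35 g(7,3)=21 g(7,5)=7 g(7,7)=1
t=8: g(8,-4)=20 g(8,-2)=55 g(8,0)=70 g(8,2)=56 g(8,4)=28 g(8,6)=8 g(8,8)=1
t=9: g(9,-3)=75 g(9,-1)=125 g(9,1)=126 g(9,3)=84 g(9,5)=36 g(9,7)=9 g(9,9)=1
t=10: g(10,-4)=75 g(10,-2)=200 g(10,0)=251 g(10,2)=210 g(10,4)=120 g(10,6)=45 g(10,8)=10 g(10,10)=1
t=11: g(11,-3)=275 g(11,-1)=451 g(11,1)=461 g(11,3)=330 g(11,5)=165 g(11,7)=55 g(11,9)=11 g(11,11)=1
t=12: g(12,-4)=275 g(12,-2)=726 g(12,0)=912 g(12,2)=791 g(12,4)=495 g(12,6)=220 g(12,8)=66 g(12,10)=12 g(12,12)=1
t=13: g(13,-3)=1001 g(13,-1)=1638 g(13,1)=1703 g(13,3)=1286 g(13,5)=715 g(13,7)=286 g(13,9)=78 g(13,11)=13 g(13,13)=1
t=14: g(14,-4)=1001 g(14,-2)=2639 g(14,0)=3341 g(14,2)=2989 g(14,4)=2001 g(14,6)=1001 g(14,8)=364 g(14,10)=91 g(14,12)=14 g(14,14)=1
t=15: g(15,-3)=3640 g(15,-1)=5980 g(15,1)=6330 g(15,3)=4990 g(15,5)=3002 g(15,7)=1365 g(15,9)=455 g(15,11)=105 g(15,13)=15 g(15,15)=1
t=16: g(16,-4)=3640 g(16,-2)=9620 g(16,0)=12310 g(16,2)=11320 g(16,4)=7992 g(16,6)=4367 g(16,8)=1820 g(16,10)=560 g(16,12)=120 g(16,14)=16 g(16,16)=1
t=17: g(17,-3)=13260 g(17,-1)=21930 g(17,1)=23630 g(17,3)=19312 g(17,5)=12359 g(17,7)=6187 g(17,9)=2380 g(17,11)=680 g(17,13)=136 g(17,15)=17 g(17,17)=1
t=18: g(18,-4)=13260 g(18,-2)=35190 g(18,0)=45560 g(18,2)=42942 g(18,4)=31671 g(18,6)=18546 g(18,8)=8567 g(18,10)=3060 g(18,12)=816 g(18,14)=153 g(18,16)=18 g(18,18)=1
t=19: g(19,-3)=48450 g(19,-1)=80750 g(19,1)=88502 g(19,3)=74613 g(19,5)=50217 g(19,7)=27113 g(19,9)=11627 g(19,11)=3876 g(19,13)=969 g(19,15)=171 g(19,17)=19 g(19,19)=1
Paths never hitting -5: Σ_s g(19,s) = 386308
Paths hitting -5: 2^19 - 386308 = 137980
P = 137980/524288 = 34495/131072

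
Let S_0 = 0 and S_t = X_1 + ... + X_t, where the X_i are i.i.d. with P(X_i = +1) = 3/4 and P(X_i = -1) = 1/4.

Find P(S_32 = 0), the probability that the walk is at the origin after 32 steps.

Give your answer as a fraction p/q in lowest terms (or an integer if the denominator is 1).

To be at 0 after 32 steps: need exactly 16 steps of +1 and 16 of -1.
Number of such sequences: C(32,16) = 601080390
Each has probability (3/4)^16 · (1/4)^16 = 43046721/18446744073709551616
P = 601080390 · 43046721/18446744073709551616 = 12937269923450595/9223372036854775808

Answer: 12937269923450595/9223372036854775808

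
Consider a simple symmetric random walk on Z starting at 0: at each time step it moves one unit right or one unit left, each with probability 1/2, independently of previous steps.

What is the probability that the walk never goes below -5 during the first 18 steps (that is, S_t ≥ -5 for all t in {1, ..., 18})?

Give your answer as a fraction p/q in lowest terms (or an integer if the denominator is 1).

Answer: 54587/65536

Derivation:
Let f(t,s) = #length-t paths at position s with S_1..S_t all ≥ -5.
f(t,s) = f(t-1,s-1) + f(t-1,s+1) for s ≥ -5; f(t,s) = 0 for s < -5.
t=0: f(0,0)=1
t=1: f(1,-1)=1 f(1,1)=1
t=2: f(2,-2)=1 f(2,0)=2 f(2,2)=1
t=3: f(3,-3)=1 f(3,-1)=3 f(3,1)=3 f(3,3)=1
t=4: f(4,-4)=1 f(4,-2)=4 f(4,0)=6 f(4,2)=4 f(4,4)=1
t=5: f(5,-5)=1 f(5,-3)=5 f(5,-1)=10 f(5,1)=10 f(5,3)=5 f(5,5)=1
t=6: f(6,-4)=6 f(6,-2)=15 f(6,0)=20 f(6,2)=15 f(6,4)=6 f(6,6)=1
t=7: f(7,-5)=6 f(7,-3)=21 f(7,-1)=35 f(7,1)=35 f(7,3)=21 f(7,5)=7 f(7,7)=1
t=8: f(8,-4)=27 f(8,-2)=56 f(8,0)=70 f(8,2)=56 f(8,4)=28 f(8,6)=8 f(8,8)=1
t=9: f(9,-5)=27 f(9,-3)=83 f(9,-1)=126 f(9,1)=126 f(9,3)=84 f(9,5)=36 f(9,7)=9 f(9,9)=1
t=10: f(10,-4)=110 f(10,-2)=209 f(10,0)=252 f(10,2)=210 f(10,4)=120 f(10,6)=45 f(10,8)=10 f(10,10)=1
t=11: f(11,-5)=110 f(11,-3)=319 f(11,-1)=461 f(11,1)=462 f(11,3)=330 f(11,5)=165 f(11,7)=55 f(11,9)=11 f(11,11)=1
t=12: f(12,-4)=429 f(12,-2)=780 f(12,0)=923 f(12,2)=792 f(12,4)=495 f(12,6)=220 f(12,8)=66 f(12,10)=12 f(12,12)=1
t=13: f(13,-5)=429 f(13,-3)=1209 f(13,-1)=1703 f(13,1)=1715 f(13,3)=1287 f(13,5)=715 f(13,7)=286 f(13,9)=78 f(13,11)=13 f(13,13)=1
t=14: f(14,-4)=1638 f(14,-2)=2912 f(14,0)=3418 f(14,2)=3002 f(14,4)=2002 f(14,6)=1001 f(14,8)=364 f(14,10)=91 f(14,12)=14 f(14,14)=1
t=15: f(15,-5)=1638 f(15,-3)=4550 f(15,-1)=6330 f(15,1)=6420 f(15,3)=5004 f(15,5)=3003 f(15,7)=1365 f(15,9)=455 f(15,11)=105 f(15,13)=15 f(15,15)=1
t=16: f(16,-4)=6188 f(16,-2)=10880 f(16,0)=12750 f(16,2)=11424 f(16,4)=8007 f(16,6)=4368 f(16,8)=1820 f(16,10)=560 f(16,12)=120 f(16,14)=16 f(16,16)=1
t=17: f(17,-5)=6188 f(17,-3)=17068 f(17,-1)=23630 f(17,1)=24174 f(17,3)=19431 f(17,5)=12375 f(17,7)=6188 f(17,9)=2380 f(17,11)=680 f(17,13)=136 f(17,15)=17 f(17,17)=1
t=18: f(18,-4)=23256 f(18,-2)=40698 f(18,0)=47804 f(18,2)=43605 f(18,4)=31806 f(18,6)=18563 f(18,8)=8568 f(18,10)=3060 f(18,12)=816 f(18,14)=153 f(18,16)=18 f(18,18)=1
Σ_s f(18,s) = 218348
P = 218348/262144 = 54587/65536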